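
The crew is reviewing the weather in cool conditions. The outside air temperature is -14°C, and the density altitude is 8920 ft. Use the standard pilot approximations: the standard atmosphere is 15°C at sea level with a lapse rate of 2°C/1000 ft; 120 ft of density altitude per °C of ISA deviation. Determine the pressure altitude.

DA = PA + 120 × (OAT − (15 − 2·PA/1000)) = PA + 120·OAT − 1800 + 0.24·PA = 1.24·PA + 120·OAT − 1800.
So 1.24·PA = 8920 − 120 × (-14) + 1800 = 12400.
PA = 12400 / 1.24 = 10000 ft.

10000 ft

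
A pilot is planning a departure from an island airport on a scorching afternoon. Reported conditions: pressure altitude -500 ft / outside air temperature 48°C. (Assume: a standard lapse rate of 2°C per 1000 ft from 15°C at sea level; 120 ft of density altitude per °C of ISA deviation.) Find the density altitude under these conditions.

ISA temperature at -500 ft = 15 − 2 × (-500/1000) = 16°C.
ISA deviation = 48 − 16 = +32°C.
Density altitude = -500 + 120 × (32) = -500 + (+3840) = 3340 ft.

3340 ft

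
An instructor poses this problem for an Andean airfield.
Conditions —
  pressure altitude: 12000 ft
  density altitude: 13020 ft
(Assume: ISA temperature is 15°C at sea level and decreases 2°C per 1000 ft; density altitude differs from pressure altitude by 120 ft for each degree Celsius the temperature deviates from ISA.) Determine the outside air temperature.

-0.5°C

Density altitude − pressure altitude = 13020 − 12000 = +1020 ft.
At 120 ft/°C that is an ISA deviation of 1020/120 = +8.5°C.
ISA temperature at 12000 ft = 15 − 2 × (12000/1000) = -9°C.
OAT = ISA + deviation = -9 + (+8.5) = -0.5°C.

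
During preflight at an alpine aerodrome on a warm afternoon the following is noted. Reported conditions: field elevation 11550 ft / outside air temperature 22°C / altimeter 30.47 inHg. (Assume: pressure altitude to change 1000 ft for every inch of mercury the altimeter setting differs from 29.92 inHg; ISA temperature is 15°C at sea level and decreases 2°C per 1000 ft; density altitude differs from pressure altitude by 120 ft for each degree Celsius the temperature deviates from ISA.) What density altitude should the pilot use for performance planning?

14480 ft

Pressure altitude = 11550 + (29.92 − 30.47) × 1000 = 11550 + (-550) = 11000 ft.
ISA temperature at 11000 ft = 15 − 2 × (11000/1000) = -7°C.
ISA deviation = 22 − (-7) = +29°C.
Density altitude = 11000 + 120 × (29) = 14480 ft.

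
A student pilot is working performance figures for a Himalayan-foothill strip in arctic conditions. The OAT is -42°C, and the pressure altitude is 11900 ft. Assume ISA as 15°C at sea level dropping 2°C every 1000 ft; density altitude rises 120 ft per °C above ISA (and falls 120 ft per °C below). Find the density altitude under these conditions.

ISA temperature at 11900 ft = 15 − 2 × (11900/1000) = -8.8°C.
ISA deviation = -42 − (-8.8) = -33.2°C.
Density altitude = 11900 + 120 × (-33.2) = 11900 + (-3984) = 7916 ft.

7916 ft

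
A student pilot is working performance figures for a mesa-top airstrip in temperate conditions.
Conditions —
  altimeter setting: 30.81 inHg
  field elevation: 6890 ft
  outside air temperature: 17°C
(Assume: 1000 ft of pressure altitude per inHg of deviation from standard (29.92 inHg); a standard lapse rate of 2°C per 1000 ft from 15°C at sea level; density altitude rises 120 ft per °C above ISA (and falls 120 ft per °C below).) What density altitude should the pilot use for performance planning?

7680 ft

Pressure altitude = 6890 + (29.92 − 30.81) × 1000 = 6890 + (-890) = 6000 ft.
ISA temperature at 6000 ft = 15 − 2 × (6000/1000) = 3°C.
ISA deviation = 17 − 3 = +14°C.
Density altitude = 6000 + 120 × (14) = 7680 ft.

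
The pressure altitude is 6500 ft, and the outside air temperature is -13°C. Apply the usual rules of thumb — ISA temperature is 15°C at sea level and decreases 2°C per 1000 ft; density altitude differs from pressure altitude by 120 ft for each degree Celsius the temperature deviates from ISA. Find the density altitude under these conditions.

4700 ft

ISA temperature at 6500 ft = 15 − 2 × (6500/1000) = 2°C.
ISA deviation = -13 − 2 = -15°C.
Density altitude = 6500 + 120 × (-15) = 6500 + (-1800) = 4700 ft.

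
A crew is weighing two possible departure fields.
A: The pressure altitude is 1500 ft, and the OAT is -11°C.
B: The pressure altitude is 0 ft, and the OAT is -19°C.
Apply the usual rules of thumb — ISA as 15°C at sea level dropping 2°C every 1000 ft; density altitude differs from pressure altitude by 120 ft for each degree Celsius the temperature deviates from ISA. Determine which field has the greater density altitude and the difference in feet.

A by 2820 ft

A: ISA temp = 12°C, deviation -23°C, DA = 1500 + 120 × (-23) = -1260 ft.
B: ISA temp = 15°C, deviation -34°C, DA = 0 + 120 × (-34) = -4080 ft.
A is higher by -1260 − (-4080) = 2820 ft.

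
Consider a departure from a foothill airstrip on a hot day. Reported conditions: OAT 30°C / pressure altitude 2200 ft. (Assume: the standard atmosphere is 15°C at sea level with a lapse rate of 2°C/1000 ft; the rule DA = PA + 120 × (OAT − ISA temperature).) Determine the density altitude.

4528 ft

ISA temperature at 2200 ft = 15 − 2 × (2200/1000) = 10.6°C.
ISA deviation = 30 − 10.6 = +19.4°C.
Density altitude = 2200 + 120 × (19.4) = 2200 + (+2328) = 4528 ft.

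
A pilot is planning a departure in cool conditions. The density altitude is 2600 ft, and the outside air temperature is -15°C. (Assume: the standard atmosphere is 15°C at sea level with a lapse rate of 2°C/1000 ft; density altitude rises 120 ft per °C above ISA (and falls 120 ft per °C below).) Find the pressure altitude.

5000 ft

DA = PA + 120 × (OAT − (15 − 2·PA/1000)) = PA + 120·OAT − 1800 + 0.24·PA = 1.24·PA + 120·OAT − 1800.
So 1.24·PA = 2600 − 120 × (-15) + 1800 = 6200.
PA = 6200 / 1.24 = 5000 ft.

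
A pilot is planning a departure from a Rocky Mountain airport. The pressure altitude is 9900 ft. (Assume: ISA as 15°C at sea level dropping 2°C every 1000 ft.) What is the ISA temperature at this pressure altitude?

-4.8°C

ISA temperature = 15 − 2 × (9900/1000) = 15 − 19.8 = -4.8°C.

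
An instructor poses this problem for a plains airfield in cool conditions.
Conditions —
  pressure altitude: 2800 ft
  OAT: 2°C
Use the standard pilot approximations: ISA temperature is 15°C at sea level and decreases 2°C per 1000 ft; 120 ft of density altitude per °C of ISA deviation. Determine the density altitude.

ISA temperature at 2800 ft = 15 − 2 × (2800/1000) = 9.4°C.
ISA deviation = 2 − 9.4 = -7.4°C.
Density altitude = 2800 + 120 × (-7.4) = 2800 + (-888) = 1912 ft.

1912 ft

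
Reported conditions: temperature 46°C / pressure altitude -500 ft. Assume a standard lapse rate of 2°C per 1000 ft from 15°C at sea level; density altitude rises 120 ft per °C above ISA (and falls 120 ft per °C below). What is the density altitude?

ISA temperature at -500 ft = 15 − 2 × (-500/1000) = 16°C.
ISA deviation = 46 − 16 = +30°C.
Density altitude = -500 + 120 × (30) = -500 + (+3600) = 3100 ft.

3100 ft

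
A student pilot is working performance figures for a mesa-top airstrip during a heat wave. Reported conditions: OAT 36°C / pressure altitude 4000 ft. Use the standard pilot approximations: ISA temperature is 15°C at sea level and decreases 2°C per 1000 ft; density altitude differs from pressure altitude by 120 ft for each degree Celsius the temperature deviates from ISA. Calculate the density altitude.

7480 ft

ISA temperature at 4000 ft = 15 − 2 × (4000/1000) = 7°C.
ISA deviation = 36 − 7 = +29°C.
Density altitude = 4000 + 120 × (29) = 4000 + (+3480) = 7480 ft.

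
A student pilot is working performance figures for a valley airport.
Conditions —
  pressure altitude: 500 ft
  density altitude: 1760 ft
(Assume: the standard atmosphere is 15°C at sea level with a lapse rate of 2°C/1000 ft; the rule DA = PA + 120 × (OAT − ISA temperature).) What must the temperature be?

Density altitude − pressure altitude = 1760 − 500 = +1260 ft.
At 120 ft/°C that is an ISA deviation of 1260/120 = +10.5°C.
ISA temperature at 500 ft = 15 − 2 × (500/1000) = 14°C.
OAT = ISA + deviation = 14 + (+10.5) = 24.5°C.

24.5°C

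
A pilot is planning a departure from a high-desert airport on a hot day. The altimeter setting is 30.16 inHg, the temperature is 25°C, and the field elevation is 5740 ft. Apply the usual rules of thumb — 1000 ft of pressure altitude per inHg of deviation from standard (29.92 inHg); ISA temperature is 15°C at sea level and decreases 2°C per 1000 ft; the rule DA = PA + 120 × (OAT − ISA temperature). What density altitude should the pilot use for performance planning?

Pressure altitude = 5740 + (29.92 − 30.16) × 1000 = 5740 + (-240) = 5500 ft.
ISA temperature at 5500 ft = 15 − 2 × (5500/1000) = 4°C.
ISA deviation = 25 − 4 = +21°C.
Density altitude = 5500 + 120 × (21) = 8020 ft.

8020 ft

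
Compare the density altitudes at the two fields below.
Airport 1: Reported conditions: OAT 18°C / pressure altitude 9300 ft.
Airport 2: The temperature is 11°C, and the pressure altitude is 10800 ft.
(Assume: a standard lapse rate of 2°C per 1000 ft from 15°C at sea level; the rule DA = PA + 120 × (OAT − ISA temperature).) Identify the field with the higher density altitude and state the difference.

Airport 2 by 1020 ft

Airport 1: ISA temp = -3.6°C, deviation +21.6°C, DA = 9300 + 120 × 21.6 = 11892 ft.
Airport 2: ISA temp = -6.6°C, deviation +17.6°C, DA = 10800 + 120 × 17.6 = 12912 ft.
Airport 2 is higher by 12912 − 11892 = 1020 ft.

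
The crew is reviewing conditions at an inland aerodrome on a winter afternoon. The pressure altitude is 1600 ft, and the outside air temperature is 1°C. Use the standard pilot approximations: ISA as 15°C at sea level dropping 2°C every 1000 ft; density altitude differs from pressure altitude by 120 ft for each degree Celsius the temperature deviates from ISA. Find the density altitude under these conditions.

304 ft

ISA temperature at 1600 ft = 15 − 2 × (1600/1000) = 11.8°C.
ISA deviation = 1 − 11.8 = -10.8°C.
Density altitude = 1600 + 120 × (-10.8) = 1600 + (-1296) = 304 ft.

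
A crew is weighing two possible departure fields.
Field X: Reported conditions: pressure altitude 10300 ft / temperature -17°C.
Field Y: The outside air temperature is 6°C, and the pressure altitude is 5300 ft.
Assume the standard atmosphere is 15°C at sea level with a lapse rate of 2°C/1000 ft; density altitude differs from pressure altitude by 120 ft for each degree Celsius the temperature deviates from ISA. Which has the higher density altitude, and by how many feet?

Field X by 3440 ft

Field X: ISA temp = -5.6°C, deviation -11.4°C, DA = 10300 + 120 × (-11.4) = 8932 ft.
Field Y: ISA temp = 4.4°C, deviation +1.6°C, DA = 5300 + 120 × 1.6 = 5492 ft.
Field X is higher by 8932 − 5492 = 3440 ft.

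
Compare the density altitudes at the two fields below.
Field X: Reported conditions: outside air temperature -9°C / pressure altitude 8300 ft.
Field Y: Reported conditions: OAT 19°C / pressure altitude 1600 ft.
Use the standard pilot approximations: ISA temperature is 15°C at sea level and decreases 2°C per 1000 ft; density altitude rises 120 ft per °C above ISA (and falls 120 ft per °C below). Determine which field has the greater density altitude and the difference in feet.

Field X: ISA temp = -1.6°C, deviation -7.4°C, DA = 8300 + 120 × (-7.4) = 7412 ft.
Field Y: ISA temp = 11.8°C, deviation +7.2°C, DA = 1600 + 120 × 7.2 = 2464 ft.
Field X is higher by 7412 − 2464 = 4948 ft.

Field X by 4948 ft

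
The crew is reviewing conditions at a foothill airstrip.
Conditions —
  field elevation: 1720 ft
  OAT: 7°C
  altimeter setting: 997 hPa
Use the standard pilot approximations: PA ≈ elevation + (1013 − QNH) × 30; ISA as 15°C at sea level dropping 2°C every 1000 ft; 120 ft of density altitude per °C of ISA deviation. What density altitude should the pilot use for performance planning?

Pressure altitude = 1720 + (1013 − 997) × 30 = 1720 + (+480) = 2200 ft.
ISA temperature at 2200 ft = 15 − 2 × (2200/1000) = 10.6°C.
ISA deviation = 7 − 10.6 = -3.6°C.
Density altitude = 2200 + 120 × (-3.6) = 1768 ft.

1768 ft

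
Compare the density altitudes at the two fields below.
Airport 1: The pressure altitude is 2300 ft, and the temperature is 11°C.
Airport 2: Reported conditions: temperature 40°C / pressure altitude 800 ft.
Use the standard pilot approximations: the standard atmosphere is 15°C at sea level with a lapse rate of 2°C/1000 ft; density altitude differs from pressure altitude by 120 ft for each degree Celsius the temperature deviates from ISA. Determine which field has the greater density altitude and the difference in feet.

Airport 1: ISA temp = 10.4°C, deviation +0.6°C, DA = 2300 + 120 × 0.6 = 2372 ft.
Airport 2: ISA temp = 13.4°C, deviation +26.6°C, DA = 800 + 120 × 26.6 = 3992 ft.
Airport 2 is higher by 3992 − 2372 = 1620 ft.

Airport 2 by 1620 ft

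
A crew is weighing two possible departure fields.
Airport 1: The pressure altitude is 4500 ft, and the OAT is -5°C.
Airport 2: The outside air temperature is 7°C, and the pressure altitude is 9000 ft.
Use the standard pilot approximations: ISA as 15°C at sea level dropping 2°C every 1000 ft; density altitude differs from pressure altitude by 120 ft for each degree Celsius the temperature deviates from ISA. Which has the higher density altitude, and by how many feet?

Airport 2 by 7020 ft

Airport 1: ISA temp = 6°C, deviation -11°C, DA = 4500 + 120 × (-11) = 3180 ft.
Airport 2: ISA temp = -3°C, deviation +10°C, DA = 9000 + 120 × 10 = 10200 ft.
Airport 2 is higher by 10200 − 3180 = 7020 ft.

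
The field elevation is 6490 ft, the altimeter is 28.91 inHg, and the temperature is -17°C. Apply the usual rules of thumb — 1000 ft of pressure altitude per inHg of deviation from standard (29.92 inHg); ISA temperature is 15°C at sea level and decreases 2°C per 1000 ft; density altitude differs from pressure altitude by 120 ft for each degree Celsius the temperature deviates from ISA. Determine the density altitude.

Pressure altitude = 6490 + (29.92 − 28.91) × 1000 = 6490 + (+1010) = 7500 ft.
ISA temperature at 7500 ft = 15 − 2 × (7500/1000) = 0°C.
ISA deviation = -17 − 0 = -17°C.
Density altitude = 7500 + 120 × (-17) = 5460 ft.

5460 ft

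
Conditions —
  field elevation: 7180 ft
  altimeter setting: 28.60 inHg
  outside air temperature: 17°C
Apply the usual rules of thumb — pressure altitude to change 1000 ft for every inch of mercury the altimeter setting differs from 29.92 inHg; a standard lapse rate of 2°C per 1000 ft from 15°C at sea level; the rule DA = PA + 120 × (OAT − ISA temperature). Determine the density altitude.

10780 ft

Pressure altitude = 7180 + (29.92 − 28.60) × 1000 = 7180 + (+1320) = 8500 ft.
ISA temperature at 8500 ft = 15 − 2 × (8500/1000) = -2°C.
ISA deviation = 17 − (-2) = +19°C.
Density altitude = 8500 + 120 × (19) = 10780 ft.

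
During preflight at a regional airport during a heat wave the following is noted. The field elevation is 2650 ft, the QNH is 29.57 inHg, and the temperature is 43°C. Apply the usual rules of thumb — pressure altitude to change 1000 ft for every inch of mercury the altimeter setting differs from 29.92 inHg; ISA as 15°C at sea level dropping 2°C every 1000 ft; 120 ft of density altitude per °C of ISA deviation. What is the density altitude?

7080 ft

Pressure altitude = 2650 + (29.92 − 29.57) × 1000 = 2650 + (+350) = 3000 ft.
ISA temperature at 3000 ft = 15 − 2 × (3000/1000) = 9°C.
ISA deviation = 43 − 9 = +34°C.
Density altitude = 3000 + 120 × (34) = 7080 ft.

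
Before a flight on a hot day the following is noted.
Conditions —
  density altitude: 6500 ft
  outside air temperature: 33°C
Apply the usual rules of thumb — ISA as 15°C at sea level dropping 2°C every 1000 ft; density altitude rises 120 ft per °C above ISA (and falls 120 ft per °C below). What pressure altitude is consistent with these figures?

DA = PA + 120 × (OAT − (15 − 2·PA/1000)) = PA + 120·OAT − 1800 + 0.24·PA = 1.24·PA + 120·OAT − 1800.
So 1.24·PA = 6500 − 120 × 33 + 1800 = 4340.
PA = 4340 / 1.24 = 3500 ft.

3500 ft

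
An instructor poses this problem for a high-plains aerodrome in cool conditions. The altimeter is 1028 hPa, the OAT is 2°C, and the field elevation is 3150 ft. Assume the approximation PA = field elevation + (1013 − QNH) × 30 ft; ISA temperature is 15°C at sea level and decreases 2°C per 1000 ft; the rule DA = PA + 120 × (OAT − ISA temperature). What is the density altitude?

1788 ft

Pressure altitude = 3150 + (1013 − 1028) × 30 = 3150 + (-450) = 2700 ft.
ISA temperature at 2700 ft = 15 − 2 × (2700/1000) = 9.6°C.
ISA deviation = 2 − 9.6 = -7.6°C.
Density altitude = 2700 + 120 × (-7.6) = 1788 ft.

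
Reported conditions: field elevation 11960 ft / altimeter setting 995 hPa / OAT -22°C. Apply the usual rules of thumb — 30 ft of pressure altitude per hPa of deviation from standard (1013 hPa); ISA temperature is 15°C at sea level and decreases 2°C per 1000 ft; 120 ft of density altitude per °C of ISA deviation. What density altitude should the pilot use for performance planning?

Pressure altitude = 11960 + (1013 − 995) × 30 = 11960 + (+540) = 12500 ft.
ISA temperature at 12500 ft = 15 − 2 × (12500/1000) = -10°C.
ISA deviation = -22 − (-10) = -12°C.
Density altitude = 12500 + 120 × (-12) = 11060 ft.

11060 ft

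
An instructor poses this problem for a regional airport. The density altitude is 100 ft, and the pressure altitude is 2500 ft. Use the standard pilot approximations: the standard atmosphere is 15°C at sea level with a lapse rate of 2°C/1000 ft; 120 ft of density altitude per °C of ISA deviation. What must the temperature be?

-10°C

Density altitude − pressure altitude = 100 − 2500 = -2400 ft.
At 120 ft/°C that is an ISA deviation of -2400/120 = -20°C.
ISA temperature at 2500 ft = 15 − 2 × (2500/1000) = 10°C.
OAT = ISA + deviation = 10 + (-20) = -10°C.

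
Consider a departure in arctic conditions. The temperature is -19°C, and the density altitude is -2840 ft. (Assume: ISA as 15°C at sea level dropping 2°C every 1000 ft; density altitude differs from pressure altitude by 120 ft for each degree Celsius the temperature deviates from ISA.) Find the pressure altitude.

1000 ft

DA = PA + 120 × (OAT − (15 − 2·PA/1000)) = PA + 120·OAT − 1800 + 0.24·PA = 1.24·PA + 120·OAT − 1800.
So 1.24·PA = -2840 − 120 × (-19) + 1800 = 1240.
PA = 1240 / 1.24 = 1000 ft.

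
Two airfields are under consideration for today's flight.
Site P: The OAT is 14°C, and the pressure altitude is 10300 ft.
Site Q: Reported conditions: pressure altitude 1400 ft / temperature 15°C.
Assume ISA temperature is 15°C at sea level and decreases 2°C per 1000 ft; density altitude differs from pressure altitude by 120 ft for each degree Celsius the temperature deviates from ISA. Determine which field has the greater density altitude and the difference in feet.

Site P by 10916 ft

Site P: ISA temp = -5.6°C, deviation +19.6°C, DA = 10300 + 120 × 19.6 = 12652 ft.
Site Q: ISA temp = 12.2°C, deviation +2.8°C, DA = 1400 + 120 × 2.8 = 1736 ft.
Site P is higher by 12652 − 1736 = 10916 ft.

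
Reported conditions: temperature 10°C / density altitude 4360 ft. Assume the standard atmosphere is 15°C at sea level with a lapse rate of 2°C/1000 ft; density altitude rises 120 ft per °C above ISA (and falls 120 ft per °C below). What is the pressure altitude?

DA = PA + 120 × (OAT − (15 − 2·PA/1000)) = PA + 120·OAT − 1800 + 0.24·PA = 1.24·PA + 120·OAT − 1800.
So 1.24·PA = 4360 − 120 × 10 + 1800 = 4960.
PA = 4960 / 1.24 = 4000 ft.

4000 ft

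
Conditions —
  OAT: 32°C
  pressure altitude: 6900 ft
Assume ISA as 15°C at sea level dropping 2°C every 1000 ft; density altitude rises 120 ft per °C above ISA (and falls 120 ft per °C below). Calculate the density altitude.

ISA temperature at 6900 ft = 15 − 2 × (6900/1000) = 1.2°C.
ISA deviation = 32 − 1.2 = +30.8°C.
Density altitude = 6900 + 120 × (30.8) = 6900 + (+3696) = 10596 ft.

10596 ft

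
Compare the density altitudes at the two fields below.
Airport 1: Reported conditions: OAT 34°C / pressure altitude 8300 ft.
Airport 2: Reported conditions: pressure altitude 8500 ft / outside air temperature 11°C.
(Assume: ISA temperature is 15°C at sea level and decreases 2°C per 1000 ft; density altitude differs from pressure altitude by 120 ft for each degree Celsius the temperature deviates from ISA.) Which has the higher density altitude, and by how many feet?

Airport 1: ISA temp = -1.6°C, deviation +35.6°C, DA = 8300 + 120 × 35.6 = 12572 ft.
Airport 2: ISA temp = -2°C, deviation +13°C, DA = 8500 + 120 × 13 = 10060 ft.
Airport 1 is higher by 12572 − 10060 = 2512 ft.

Airport 1 by 2512 ft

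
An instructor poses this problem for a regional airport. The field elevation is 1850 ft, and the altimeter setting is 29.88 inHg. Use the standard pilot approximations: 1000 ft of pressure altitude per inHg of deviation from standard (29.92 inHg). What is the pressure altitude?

1890 ft

Pressure correction = (29.92 − 29.88) × 1000 = +40 ft.
Pressure altitude = 1850 + (+40) = 1890 ft.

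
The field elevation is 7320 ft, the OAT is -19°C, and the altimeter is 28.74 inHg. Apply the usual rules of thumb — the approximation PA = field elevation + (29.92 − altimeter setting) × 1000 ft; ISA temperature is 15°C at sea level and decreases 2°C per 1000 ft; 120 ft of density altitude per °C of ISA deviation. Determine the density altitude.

Pressure altitude = 7320 + (29.92 − 28.74) × 1000 = 7320 + (+1180) = 8500 ft.
ISA temperature at 8500 ft = 15 − 2 × (8500/1000) = -2°C.
ISA deviation = -19 − (-2) = -17°C.
Density altitude = 8500 + 120 × (-17) = 6460 ft.

6460 ft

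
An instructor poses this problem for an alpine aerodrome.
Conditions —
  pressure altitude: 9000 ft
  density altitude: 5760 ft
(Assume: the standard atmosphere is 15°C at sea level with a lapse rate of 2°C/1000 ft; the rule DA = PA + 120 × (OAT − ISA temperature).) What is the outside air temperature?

-30°C

Density altitude − pressure altitude = 5760 − 9000 = -3240 ft.
At 120 ft/°C that is an ISA deviation of -3240/120 = -27°C.
ISA temperature at 9000 ft = 15 − 2 × (9000/1000) = -3°C.
OAT = ISA + deviation = -3 + (-27) = -30°C.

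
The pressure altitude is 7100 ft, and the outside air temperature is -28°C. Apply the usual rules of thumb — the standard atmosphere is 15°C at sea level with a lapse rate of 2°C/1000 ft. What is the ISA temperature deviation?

ISA-28.8°C

ISA temperature at 7100 ft = 15 − 2 × (7100/1000) = 0.8°C.
Deviation = OAT − ISA = -28 − 0.8 = -28.8°C.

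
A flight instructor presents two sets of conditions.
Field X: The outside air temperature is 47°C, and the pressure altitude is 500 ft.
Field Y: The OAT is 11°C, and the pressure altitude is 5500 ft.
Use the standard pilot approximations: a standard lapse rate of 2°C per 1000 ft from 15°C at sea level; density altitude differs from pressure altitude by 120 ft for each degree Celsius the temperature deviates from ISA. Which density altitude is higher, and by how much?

Field Y by 1880 ft

Field X: ISA temp = 14°C, deviation +33°C, DA = 500 + 120 × 33 = 4460 ft.
Field Y: ISA temp = 4°C, deviation +7°C, DA = 5500 + 120 × 7 = 6340 ft.
Field Y is higher by 6340 − 4460 = 1880 ft.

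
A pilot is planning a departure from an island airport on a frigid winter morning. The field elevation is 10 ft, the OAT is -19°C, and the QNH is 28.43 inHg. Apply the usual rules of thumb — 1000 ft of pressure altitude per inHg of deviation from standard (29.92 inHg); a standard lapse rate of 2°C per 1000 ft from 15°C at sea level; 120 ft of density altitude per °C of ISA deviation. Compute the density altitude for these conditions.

Pressure altitude = 10 + (29.92 − 28.43) × 1000 = 10 + (+1490) = 1500 ft.
ISA temperature at 1500 ft = 15 − 2 × (1500/1000) = 12°C.
ISA deviation = -19 − 12 = -31°C.
Density altitude = 1500 + 120 × (-31) = -2220 ft.

-2220 ft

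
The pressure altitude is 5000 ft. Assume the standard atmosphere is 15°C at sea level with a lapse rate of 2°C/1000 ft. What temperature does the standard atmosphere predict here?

ISA temperature = 15 − 2 × (5000/1000) = 15 − 10 = 5°C.

5°C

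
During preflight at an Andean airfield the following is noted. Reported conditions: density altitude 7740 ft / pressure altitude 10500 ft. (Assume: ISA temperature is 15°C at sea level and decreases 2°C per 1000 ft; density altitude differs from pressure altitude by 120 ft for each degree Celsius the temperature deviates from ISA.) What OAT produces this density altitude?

Density altitude − pressure altitude = 7740 − 10500 = -2760 ft.
At 120 ft/°C that is an ISA deviation of -2760/120 = -23°C.
ISA temperature at 10500 ft = 15 − 2 × (10500/1000) = -6°C.
OAT = ISA + deviation = -6 + (-23) = -29°C.

-29°C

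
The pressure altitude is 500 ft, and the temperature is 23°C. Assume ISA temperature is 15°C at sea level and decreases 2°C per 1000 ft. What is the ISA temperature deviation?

ISA temperature at 500 ft = 15 − 2 × (500/1000) = 14°C.
Deviation = OAT − ISA = 23 − 14 = +9°C.

ISA+9°C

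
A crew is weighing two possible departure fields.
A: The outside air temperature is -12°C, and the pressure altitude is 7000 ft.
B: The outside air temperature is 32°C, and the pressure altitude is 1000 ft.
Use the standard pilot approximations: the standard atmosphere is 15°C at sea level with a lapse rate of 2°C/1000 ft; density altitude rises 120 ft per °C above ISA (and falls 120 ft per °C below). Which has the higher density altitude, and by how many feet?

A: ISA temp = 1°C, deviation -13°C, DA = 7000 + 120 × (-13) = 5440 ft.
B: ISA temp = 13°C, deviation +19°C, DA = 1000 + 120 × 19 = 3280 ft.
A is higher by 5440 − 3280 = 2160 ft.

A by 2160 ft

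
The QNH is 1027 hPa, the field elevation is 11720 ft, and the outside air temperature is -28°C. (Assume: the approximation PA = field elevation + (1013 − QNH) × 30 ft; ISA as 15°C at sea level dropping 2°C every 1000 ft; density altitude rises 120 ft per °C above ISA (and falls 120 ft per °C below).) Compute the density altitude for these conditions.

8852 ft

Pressure altitude = 11720 + (1013 − 1027) × 30 = 11720 + (-420) = 11300 ft.
ISA temperature at 11300 ft = 15 − 2 × (11300/1000) = -7.6°C.
ISA deviation = -28 − (-7.6) = -20.4°C.
Density altitude = 11300 + 120 × (-20.4) = 8852 ft.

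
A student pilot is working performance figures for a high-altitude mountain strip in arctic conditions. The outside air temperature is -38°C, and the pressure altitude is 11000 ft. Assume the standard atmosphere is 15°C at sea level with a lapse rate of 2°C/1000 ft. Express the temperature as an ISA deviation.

ISA-31°C

ISA temperature at 11000 ft = 15 − 2 × (11000/1000) = -7°C.
Deviation = OAT − ISA = -38 − (-7) = -31°C.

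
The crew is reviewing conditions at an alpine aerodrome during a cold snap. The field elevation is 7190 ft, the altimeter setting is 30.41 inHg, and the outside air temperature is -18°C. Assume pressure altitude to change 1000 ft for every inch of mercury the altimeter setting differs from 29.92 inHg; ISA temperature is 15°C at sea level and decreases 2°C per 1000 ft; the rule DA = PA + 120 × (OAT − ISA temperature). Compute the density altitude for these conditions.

Pressure altitude = 7190 + (29.92 − 30.41) × 1000 = 7190 + (-490) = 6700 ft.
ISA temperature at 6700 ft = 15 − 2 × (6700/1000) = 1.6°C.
ISA deviation = -18 − 1.6 = -19.6°C.
Density altitude = 6700 + 120 × (-19.6) = 4348 ft.

4348 ft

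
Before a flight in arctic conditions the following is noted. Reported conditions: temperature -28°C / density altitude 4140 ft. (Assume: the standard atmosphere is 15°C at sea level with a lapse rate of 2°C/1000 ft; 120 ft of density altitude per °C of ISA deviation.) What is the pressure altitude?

7500 ft

DA = PA + 120 × (OAT − (15 − 2·PA/1000)) = PA + 120·OAT − 1800 + 0.24·PA = 1.24·PA + 120·OAT − 1800.
So 1.24·PA = 4140 − 120 × (-28) + 1800 = 9300.
PA = 9300 / 1.24 = 7500 ft.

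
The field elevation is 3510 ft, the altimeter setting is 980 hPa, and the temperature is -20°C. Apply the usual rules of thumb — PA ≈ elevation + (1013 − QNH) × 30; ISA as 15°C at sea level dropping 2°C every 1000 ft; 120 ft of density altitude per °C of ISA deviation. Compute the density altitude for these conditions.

Pressure altitude = 3510 + (1013 − 980) × 30 = 3510 + (+990) = 4500 ft.
ISA temperature at 4500 ft = 15 − 2 × (4500/1000) = 6°C.
ISA deviation = -20 − 6 = -26°C.
Density altitude = 4500 + 120 × (-26) = 1380 ft.

1380 ft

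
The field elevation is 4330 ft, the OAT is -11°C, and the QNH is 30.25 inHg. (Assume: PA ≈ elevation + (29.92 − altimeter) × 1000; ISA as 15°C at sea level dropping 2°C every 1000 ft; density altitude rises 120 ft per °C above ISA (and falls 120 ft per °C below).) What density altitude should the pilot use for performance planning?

1840 ft

Pressure altitude = 4330 + (29.92 − 30.25) × 1000 = 4330 + (-330) = 4000 ft.
ISA temperature at 4000 ft = 15 − 2 × (4000/1000) = 7°C.
ISA deviation = -11 − 7 = -18°C.
Density altitude = 4000 + 120 × (-18) = 1840 ft.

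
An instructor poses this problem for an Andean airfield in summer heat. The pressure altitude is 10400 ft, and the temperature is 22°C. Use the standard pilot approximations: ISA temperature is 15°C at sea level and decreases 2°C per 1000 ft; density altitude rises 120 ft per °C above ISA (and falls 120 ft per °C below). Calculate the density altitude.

13736 ft

ISA temperature at 10400 ft = 15 − 2 × (10400/1000) = -5.8°C.
ISA deviation = 22 − (-5.8) = +27.8°C.
Density altitude = 10400 + 120 × (27.8) = 10400 + (+3336) = 13736 ft.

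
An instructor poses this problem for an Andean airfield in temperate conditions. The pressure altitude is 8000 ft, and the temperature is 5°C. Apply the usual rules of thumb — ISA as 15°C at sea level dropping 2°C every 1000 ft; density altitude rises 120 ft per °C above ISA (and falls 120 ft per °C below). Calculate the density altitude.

8720 ft

ISA temperature at 8000 ft = 15 − 2 × (8000/1000) = -1°C.
ISA deviation = 5 − (-1) = +6°C.
Density altitude = 8000 + 120 × (6) = 8000 + (+720) = 8720 ft.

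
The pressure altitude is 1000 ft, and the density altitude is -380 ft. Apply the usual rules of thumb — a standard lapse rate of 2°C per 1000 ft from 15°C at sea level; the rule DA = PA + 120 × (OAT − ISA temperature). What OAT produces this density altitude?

1.5°C

Density altitude − pressure altitude = -380 − 1000 = -1380 ft.
At 120 ft/°C that is an ISA deviation of -1380/120 = -11.5°C.
ISA temperature at 1000 ft = 15 − 2 × (1000/1000) = 13°C.
OAT = ISA + deviation = 13 + (-11.5) = 1.5°C.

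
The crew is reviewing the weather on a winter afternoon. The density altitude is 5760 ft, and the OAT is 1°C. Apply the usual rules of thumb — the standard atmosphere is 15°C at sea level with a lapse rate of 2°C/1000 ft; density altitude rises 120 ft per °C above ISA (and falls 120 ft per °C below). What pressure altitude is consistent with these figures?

DA = PA + 120 × (OAT − (15 − 2·PA/1000)) = PA + 120·OAT − 1800 + 0.24·PA = 1.24·PA + 120·OAT − 1800.
So 1.24·PA = 5760 − 120 × 1 + 1800 = 7440.
PA = 7440 / 1.24 = 6000 ft.

6000 ft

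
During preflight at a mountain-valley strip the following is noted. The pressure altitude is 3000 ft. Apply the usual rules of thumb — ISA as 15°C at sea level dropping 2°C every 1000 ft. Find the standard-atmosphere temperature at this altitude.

ISA temperature = 15 − 2 × (3000/1000) = 15 − 6 = 9°C.

9°C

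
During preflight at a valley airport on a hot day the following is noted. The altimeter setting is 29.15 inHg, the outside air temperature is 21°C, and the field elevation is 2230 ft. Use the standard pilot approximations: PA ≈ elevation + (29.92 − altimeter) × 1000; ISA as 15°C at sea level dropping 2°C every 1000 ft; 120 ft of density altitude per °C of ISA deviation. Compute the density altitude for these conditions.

4440 ft

Pressure altitude = 2230 + (29.92 − 29.15) × 1000 = 2230 + (+770) = 3000 ft.
ISA temperature at 3000 ft = 15 − 2 × (3000/1000) = 9°C.
ISA deviation = 21 − 9 = +12°C.
Density altitude = 3000 + 120 × (12) = 4440 ft.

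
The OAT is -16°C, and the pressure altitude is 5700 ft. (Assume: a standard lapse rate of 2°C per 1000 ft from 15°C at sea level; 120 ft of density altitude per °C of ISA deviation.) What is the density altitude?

3348 ft

ISA temperature at 5700 ft = 15 − 2 × (5700/1000) = 3.6°C.
ISA deviation = -16 − 3.6 = -19.6°C.
Density altitude = 5700 + 120 × (-19.6) = 5700 + (-2352) = 3348 ft.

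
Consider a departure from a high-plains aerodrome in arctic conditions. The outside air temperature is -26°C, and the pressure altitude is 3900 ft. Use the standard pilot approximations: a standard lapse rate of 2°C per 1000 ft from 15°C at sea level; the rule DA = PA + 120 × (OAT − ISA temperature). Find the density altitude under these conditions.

-84 ft

ISA temperature at 3900 ft = 15 − 2 × (3900/1000) = 7.2°C.
ISA deviation = -26 − 7.2 = -33.2°C.
Density altitude = 3900 + 120 × (-33.2) = 3900 + (-3984) = -84 ft.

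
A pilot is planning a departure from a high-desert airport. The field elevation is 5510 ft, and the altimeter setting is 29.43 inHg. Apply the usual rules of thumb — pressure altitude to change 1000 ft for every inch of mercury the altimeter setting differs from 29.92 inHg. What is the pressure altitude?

6000 ft

Pressure correction = (29.92 − 29.43) × 1000 = +490 ft.
Pressure altitude = 5510 + (+490) = 6000 ft.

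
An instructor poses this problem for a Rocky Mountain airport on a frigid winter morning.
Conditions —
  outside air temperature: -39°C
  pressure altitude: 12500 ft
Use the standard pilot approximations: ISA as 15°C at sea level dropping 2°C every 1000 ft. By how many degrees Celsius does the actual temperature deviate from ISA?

ISA-29°C

ISA temperature at 12500 ft = 15 − 2 × (12500/1000) = -10°C.
Deviation = OAT − ISA = -39 − (-10) = -29°C.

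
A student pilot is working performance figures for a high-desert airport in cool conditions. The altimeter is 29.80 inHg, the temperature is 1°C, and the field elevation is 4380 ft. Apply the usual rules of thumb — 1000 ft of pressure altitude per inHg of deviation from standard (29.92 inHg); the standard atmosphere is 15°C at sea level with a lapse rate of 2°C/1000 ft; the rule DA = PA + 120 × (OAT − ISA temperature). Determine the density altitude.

Pressure altitude = 4380 + (29.92 − 29.80) × 1000 = 4380 + (+120) = 4500 ft.
ISA temperature at 4500 ft = 15 − 2 × (4500/1000) = 6°C.
ISA deviation = 1 − 6 = -5°C.
Density altitude = 4500 + 120 × (-5) = 3900 ft.

3900 ft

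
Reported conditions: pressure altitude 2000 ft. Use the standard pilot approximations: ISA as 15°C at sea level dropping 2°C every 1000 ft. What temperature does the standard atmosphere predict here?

11°C

ISA temperature = 15 − 2 × (2000/1000) = 15 − 4 = 11°C.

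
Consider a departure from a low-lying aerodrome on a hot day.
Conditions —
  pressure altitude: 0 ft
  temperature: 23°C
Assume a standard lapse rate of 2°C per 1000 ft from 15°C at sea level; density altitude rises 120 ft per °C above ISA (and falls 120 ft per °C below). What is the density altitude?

960 ft

ISA temperature at 0 ft = 15 − 2 × (0/1000) = 15°C.
ISA deviation = 23 − 15 = +8°C.
Density altitude = 0 + 120 × (8) = 0 + (+960) = 960 ft.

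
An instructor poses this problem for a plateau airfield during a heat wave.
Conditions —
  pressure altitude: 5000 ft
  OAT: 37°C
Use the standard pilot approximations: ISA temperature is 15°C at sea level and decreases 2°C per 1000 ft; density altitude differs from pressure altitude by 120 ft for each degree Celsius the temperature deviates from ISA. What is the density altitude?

8840 ft

ISA temperature at 5000 ft = 15 − 2 × (5000/1000) = 5°C.
ISA deviation = 37 − 5 = +32°C.
Density altitude = 5000 + 120 × (32) = 5000 + (+3840) = 8840 ft.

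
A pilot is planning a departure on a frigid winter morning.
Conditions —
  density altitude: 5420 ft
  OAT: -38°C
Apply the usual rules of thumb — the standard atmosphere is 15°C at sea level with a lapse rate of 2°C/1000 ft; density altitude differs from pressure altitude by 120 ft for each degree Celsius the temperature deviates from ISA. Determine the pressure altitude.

9500 ft

DA = PA + 120 × (OAT − (15 − 2·PA/1000)) = PA + 120·OAT − 1800 + 0.24·PA = 1.24·PA + 120·OAT − 1800.
So 1.24·PA = 5420 − 120 × (-38) + 1800 = 11780.
PA = 11780 / 1.24 = 9500 ft.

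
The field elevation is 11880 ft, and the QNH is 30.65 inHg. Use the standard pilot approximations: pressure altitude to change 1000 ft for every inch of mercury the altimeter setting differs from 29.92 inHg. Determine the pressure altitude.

11150 ft

Pressure correction = (29.92 − 30.65) × 1000 = -730 ft.
Pressure altitude = 11880 + (-730) = 11150 ft.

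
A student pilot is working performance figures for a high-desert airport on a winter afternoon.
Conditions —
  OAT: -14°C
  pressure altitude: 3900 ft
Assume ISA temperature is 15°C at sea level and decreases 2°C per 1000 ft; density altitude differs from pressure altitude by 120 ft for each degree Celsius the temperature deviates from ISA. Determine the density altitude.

ISA temperature at 3900 ft = 15 − 2 × (3900/1000) = 7.2°C.
ISA deviation = -14 − 7.2 = -21.2°C.
Density altitude = 3900 + 120 × (-21.2) = 3900 + (-2544) = 1356 ft.

1356 ft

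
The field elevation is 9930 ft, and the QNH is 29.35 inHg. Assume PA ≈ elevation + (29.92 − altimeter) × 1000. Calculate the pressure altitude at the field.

10500 ft

Pressure correction = (29.92 − 29.35) × 1000 = +570 ft.
Pressure altitude = 9930 + (+570) = 10500 ft.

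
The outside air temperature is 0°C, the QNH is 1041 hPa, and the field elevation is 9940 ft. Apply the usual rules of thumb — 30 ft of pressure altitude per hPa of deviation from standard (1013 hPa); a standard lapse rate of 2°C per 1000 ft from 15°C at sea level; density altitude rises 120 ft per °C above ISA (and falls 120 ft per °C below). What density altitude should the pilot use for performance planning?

9484 ft

Pressure altitude = 9940 + (1013 − 1041) × 30 = 9940 + (-840) = 9100 ft.
ISA temperature at 9100 ft = 15 − 2 × (9100/1000) = -3.2°C.
ISA deviation = 0 − (-3.2) = +3.2°C.
Density altitude = 9100 + 120 × (3.2) = 9484 ft.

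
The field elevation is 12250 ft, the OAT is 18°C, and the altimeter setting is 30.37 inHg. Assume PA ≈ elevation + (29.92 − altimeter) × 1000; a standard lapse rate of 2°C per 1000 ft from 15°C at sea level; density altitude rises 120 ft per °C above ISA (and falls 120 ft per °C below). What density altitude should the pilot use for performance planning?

Pressure altitude = 12250 + (29.92 − 30.37) × 1000 = 12250 + (-450) = 11800 ft.
ISA temperature at 11800 ft = 15 − 2 × (11800/1000) = -8.6°C.
ISA deviation = 18 − (-8.6) = +26.6°C.
Density altitude = 11800 + 120 × (26.6) = 14992 ft.

14992 ft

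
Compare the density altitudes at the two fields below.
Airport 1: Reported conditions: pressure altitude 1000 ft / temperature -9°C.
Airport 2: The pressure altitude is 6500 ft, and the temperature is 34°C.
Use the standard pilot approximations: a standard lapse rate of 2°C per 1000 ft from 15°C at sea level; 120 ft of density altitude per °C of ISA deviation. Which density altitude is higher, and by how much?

Airport 2 by 11980 ft

Airport 1: ISA temp = 13°C, deviation -22°C, DA = 1000 + 120 × (-22) = -1640 ft.
Airport 2: ISA temp = 2°C, deviation +32°C, DA = 6500 + 120 × 32 = 10340 ft.
Airport 2 is higher by 10340 − (-1640) = 11980 ft.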